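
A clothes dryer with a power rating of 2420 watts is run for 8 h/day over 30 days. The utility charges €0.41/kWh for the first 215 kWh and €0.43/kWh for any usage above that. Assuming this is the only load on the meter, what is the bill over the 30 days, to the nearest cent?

€245.44

Runtime = 8 h/day × 30 days = 240 h
Energy = 2.42 kW × 240 h = 580.8 kWh
Tier 1 (0–215 kWh): 215 × €0.41 = €88.15
Above 215 kWh: 365.8 × €0.43 = €157.294
Bill = €245.44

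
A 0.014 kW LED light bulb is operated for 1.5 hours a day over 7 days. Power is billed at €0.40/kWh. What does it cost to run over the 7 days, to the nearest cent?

Runtime = 1.5 h/day × 7 days = 10.5 h
Energy = 0.014 kW × 10.5 h = 0.147 kWh
Cost = 0.147 kWh × €0.40/kWh = €0.06

€0.06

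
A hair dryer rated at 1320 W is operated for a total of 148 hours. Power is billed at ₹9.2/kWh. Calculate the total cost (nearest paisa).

₹1797.31

Energy = 1.32 kW × 148 h = 195.36 kWh
Cost = 195.36 kWh × ₹9.2/kWh = ₹1797.31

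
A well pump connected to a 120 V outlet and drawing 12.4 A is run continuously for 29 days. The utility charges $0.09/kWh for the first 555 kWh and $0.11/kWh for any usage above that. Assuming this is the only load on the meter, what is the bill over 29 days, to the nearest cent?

$102.82

Power = 12.4 A × 120 V = 1488 W = 1.488 kW
Runtime = 24 h × 29 = 696 h
Energy = 1.488 kW × 696 h = 1035.648 kWh
Tier 1 (0–555 kWh): 555 × $0.09 = $49.95
Above 555 kWh: 480.648 × $0.11 = $52.87128
Bill = $102.82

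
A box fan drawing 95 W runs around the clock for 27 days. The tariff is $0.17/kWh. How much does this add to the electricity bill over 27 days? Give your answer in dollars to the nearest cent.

Runtime = 24 h × 27 = 648 h
Energy = 0.095 kW × 648 h = 61.56 kWh
Cost = 61.56 kWh × $0.17/kWh = $10.47

$10.47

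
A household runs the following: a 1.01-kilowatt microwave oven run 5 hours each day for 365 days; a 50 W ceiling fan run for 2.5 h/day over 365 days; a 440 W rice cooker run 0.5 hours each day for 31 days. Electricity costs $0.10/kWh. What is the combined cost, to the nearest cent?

$189.57

microwave oven: Runtime = 5 h/day × 365 days = 1825 h
microwave oven: 1.01 kW × 1825 h = 1843.25 kWh
ceiling fan: Runtime = 2.5 h/day × 365 days = 912.5 h
ceiling fan: 0.05 kW × 912.5 h = 45.625 kWh
rice cooker: Runtime = 0.5 h/day × 31 days = 15.5 h
rice cooker: 0.44 kW × 15.5 h = 6.82 kWh
Total energy = 1895.695 kWh
Cost = 1895.695 × $0.10 = $189.57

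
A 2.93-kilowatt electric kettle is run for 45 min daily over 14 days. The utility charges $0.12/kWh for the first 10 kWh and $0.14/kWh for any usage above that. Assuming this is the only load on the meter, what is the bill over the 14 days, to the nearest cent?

$4.11

Runtime = 45 min × 14 = 630 min = 10.5 h
Energy = 2.93 kW × 10.5 h = 30.765 kWh
Tier 1 (0–10 kWh): 10 × $0.12 = $1.2
Above 10 kWh: 20.765 × $0.14 = $2.9071
Bill = $4.11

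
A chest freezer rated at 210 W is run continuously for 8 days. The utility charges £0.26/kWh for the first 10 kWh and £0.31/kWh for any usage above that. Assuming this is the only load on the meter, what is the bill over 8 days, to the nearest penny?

Runtime = 24 h × 8 = 192 h
Energy = 0.21 kW × 192 h = 40.32 kWh
Tier 1 (0–10 kWh): 10 × £0.26 = £2.6
Above 10 kWh: 30.32 × £0.31 = £9.3992
Bill = £12.00

£12.00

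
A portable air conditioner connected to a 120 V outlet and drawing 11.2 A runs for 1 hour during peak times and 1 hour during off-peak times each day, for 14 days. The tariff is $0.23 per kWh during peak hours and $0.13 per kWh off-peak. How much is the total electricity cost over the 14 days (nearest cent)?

Power = 11.2 A × 120 V = 1344 W = 1.344 kW
Peak energy = 1.344 kW × 1 h × 14 = 18.816 kWh
Off-peak energy = 1.344 kW × 1 h × 14 = 18.816 kWh
Cost = 18.816 × $0.23 + 18.816 × $0.13 = $4.32768 + $2.44608 = $6.77

$6.77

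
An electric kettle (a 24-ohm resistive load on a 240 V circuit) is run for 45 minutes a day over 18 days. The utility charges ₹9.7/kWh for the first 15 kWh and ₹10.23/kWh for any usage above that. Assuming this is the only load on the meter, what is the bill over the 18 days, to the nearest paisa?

Power = V²/R = 240²/24 = 2400 W = 2.4 kW
Runtime = 45 min × 18 = 810 min = 13.5 h
Energy = 2.4 kW × 13.5 h = 32.4 kWh
Tier 1 (0–15 kWh): 15 × ₹9.7 = ₹145.5
Above 15 kWh: 17.4 × ₹10.23 = ₹178.002
Bill = ₹323.50

₹323.50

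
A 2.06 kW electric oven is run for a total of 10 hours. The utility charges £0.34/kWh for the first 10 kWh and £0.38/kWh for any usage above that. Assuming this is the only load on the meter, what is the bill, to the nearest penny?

Energy = 2.06 kW × 10 h = 20.6 kWh
Tier 1 (0–10 kWh): 10 × £0.34 = £3.4
Above 10 kWh: 10.6 × £0.38 = £4.028
Bill = £7.43

£7.43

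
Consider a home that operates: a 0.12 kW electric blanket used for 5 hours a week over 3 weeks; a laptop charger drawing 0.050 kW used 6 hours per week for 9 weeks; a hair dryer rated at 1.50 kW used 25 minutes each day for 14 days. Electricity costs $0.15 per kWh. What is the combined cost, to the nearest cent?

electric blanket: Runtime = 5 h/week × 3 weeks = 15 h
electric blanket: 0.12 kW × 15 h = 1.8 kWh
laptop charger: Runtime = 6 h/week × 9 weeks = 54 h
laptop charger: 0.05 kW × 54 h = 2.7 kWh
hair dryer: Runtime = 25 min × 14 = 350 min = 5.833333… h
hair dryer: 1.5 kW × 5.833333… h = 8.75 kWh
Total energy = 13.25 kWh
Cost = 13.25 × $0.15 = $1.99

$1.99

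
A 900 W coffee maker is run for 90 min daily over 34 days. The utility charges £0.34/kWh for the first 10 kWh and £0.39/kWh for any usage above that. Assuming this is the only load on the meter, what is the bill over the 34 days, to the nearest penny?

£17.40

Runtime = 90 min × 34 = 3060 min = 51 h
Energy = 0.9 kW × 51 h = 45.9 kWh
Tier 1 (0–10 kWh): 10 × £0.34 = £3.4
Above 10 kWh: 35.9 × £0.39 = £14.001
Bill = £17.40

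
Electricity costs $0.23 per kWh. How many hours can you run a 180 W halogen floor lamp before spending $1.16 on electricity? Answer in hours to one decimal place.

28.0 h

Energy available = $1.16 ÷ $0.23/kWh = 5.0435 kWh
Hours = 5.0435 kWh ÷ 0.18 kW = 28.0 h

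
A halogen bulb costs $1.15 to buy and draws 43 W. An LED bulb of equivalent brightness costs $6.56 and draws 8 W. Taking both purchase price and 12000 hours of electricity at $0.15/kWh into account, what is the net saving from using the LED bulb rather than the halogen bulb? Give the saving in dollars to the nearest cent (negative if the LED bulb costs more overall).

$57.59

halogen bulb: $1.15 + (43/1000) kW × 12000 h × $0.15 = $1.15 + $77.4 = $78.55
LED bulb: $6.56 + (8/1000) kW × 12000 h × $0.15 = $6.56 + $14.4 = $20.96
Saving = $78.55 − $20.96 = $57.59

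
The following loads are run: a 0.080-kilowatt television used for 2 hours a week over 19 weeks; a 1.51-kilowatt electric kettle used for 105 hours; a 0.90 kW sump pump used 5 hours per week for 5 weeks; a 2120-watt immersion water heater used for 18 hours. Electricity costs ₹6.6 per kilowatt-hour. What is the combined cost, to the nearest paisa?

₹1466.85

television: Runtime = 2 h/week × 19 weeks = 38 h
television: 0.08 kW × 38 h = 3.04 kWh
electric kettle: 1.51 kW × 105 h = 158.55 kWh
sump pump: Runtime = 5 h/week × 5 weeks = 25 h
sump pump: 0.9 kW × 25 h = 22.5 kWh
immersion water heater: 2.12 kW × 18 h = 38.16 kWh
Total energy = 222.25 kWh
Cost = 222.25 × ₹6.6 = ₹1466.85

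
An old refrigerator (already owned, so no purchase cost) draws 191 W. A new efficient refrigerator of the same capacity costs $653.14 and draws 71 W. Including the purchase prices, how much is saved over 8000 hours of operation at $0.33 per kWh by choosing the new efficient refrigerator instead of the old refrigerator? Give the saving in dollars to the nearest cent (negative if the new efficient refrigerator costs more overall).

-$336.34

old refrigerator: $0.00 + (191/1000) kW × 8000 h × $0.33 = $0.00 + $504.24 = $504.24
new efficient refrigerator: $653.14 + (71/1000) kW × 8000 h × $0.33 = $653.14 + $187.44 = $840.58
Saving = $504.24 − $840.58 = −$336.34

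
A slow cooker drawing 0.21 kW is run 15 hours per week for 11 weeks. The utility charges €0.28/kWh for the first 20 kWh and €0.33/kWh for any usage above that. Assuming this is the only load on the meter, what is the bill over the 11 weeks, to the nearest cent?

€10.43

Runtime = 15 h/week × 11 weeks = 165 h
Energy = 0.21 kW × 165 h = 34.65 kWh
Tier 1 (0–20 kWh): 20 × €0.28 = €5.6
Above 20 kWh: 14.65 × €0.33 = €4.8345
Bill = €10.43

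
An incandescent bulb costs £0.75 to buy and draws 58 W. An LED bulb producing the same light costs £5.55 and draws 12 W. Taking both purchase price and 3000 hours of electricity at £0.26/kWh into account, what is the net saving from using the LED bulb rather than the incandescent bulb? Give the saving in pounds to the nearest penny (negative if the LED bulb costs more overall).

incandescent bulb: £0.75 + (58/1000) kW × 3000 h × £0.26 = £0.75 + £45.24 = £45.99
LED bulb: £5.55 + (12/1000) kW × 3000 h × £0.26 = £5.55 + £9.36 = £14.91
Saving = £45.99 − £14.91 = £31.08

£31.08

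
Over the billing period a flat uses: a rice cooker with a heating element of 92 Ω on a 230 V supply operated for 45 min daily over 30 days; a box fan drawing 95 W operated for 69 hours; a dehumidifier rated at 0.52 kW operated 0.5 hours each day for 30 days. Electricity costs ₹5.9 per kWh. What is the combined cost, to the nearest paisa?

₹161.03

rice cooker: Power = V²/R = 230²/92 = 575 W = 0.575 kW
rice cooker: Runtime = 45 min × 30 = 1350 min = 22.5 h
rice cooker: 0.575 kW × 22.5 h = 12.9375 kWh
box fan: 0.095 kW × 69 h = 6.555 kWh
dehumidifier: Runtime = 0.5 h/day × 30 days = 15 h
dehumidifier: 0.52 kW × 15 h = 7.8 kWh
Total energy = 27.2925 kWh
Cost = 27.2925 × ₹5.9 = ₹161.03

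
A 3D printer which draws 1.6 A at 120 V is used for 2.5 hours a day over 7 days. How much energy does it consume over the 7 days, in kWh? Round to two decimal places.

3.36 kWh

Power = 1.6 A × 120 V = 192 W = 0.192 kW
Runtime = 2.5 h/day × 7 days = 17.5 h
Energy = 0.192 kW × 17.5 h = 3.36 kWh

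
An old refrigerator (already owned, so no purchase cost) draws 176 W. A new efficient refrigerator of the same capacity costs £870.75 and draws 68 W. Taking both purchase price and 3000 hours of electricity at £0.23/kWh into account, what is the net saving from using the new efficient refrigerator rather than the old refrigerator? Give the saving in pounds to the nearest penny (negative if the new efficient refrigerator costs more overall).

old refrigerator: £0.00 + (176/1000) kW × 3000 h × £0.23 = £0.00 + £121.44 = £121.44
new efficient refrigerator: £870.75 + (68/1000) kW × 3000 h × £0.23 = £870.75 + £46.92 = £917.67
Saving = £121.44 − £917.67 = −£796.23

-£796.23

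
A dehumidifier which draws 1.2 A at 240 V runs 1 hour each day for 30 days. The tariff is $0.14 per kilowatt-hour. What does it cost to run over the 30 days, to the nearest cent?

$1.21

Power = 1.2 A × 240 V = 288 W = 0.288 kW
Runtime = 1 h/day × 30 days = 30 h
Energy = 0.288 kW × 30 h = 8.64 kWh
Cost = 8.64 kWh × $0.14/kWh = $1.21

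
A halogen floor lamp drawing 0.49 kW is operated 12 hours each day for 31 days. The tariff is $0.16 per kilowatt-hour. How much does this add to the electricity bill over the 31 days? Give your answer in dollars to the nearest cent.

Runtime = 12 h/day × 31 days = 372 h
Energy = 0.49 kW × 372 h = 182.28 kWh
Cost = 182.28 kWh × $0.16/kWh = $29.16

$29.16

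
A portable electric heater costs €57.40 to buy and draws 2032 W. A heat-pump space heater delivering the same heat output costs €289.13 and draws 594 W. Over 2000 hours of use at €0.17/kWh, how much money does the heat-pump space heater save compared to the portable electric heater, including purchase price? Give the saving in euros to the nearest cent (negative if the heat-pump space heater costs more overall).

€257.19

portable electric heater: €57.40 + (2032/1000) kW × 2000 h × €0.17 = €57.40 + €690.88 = €748.28
heat-pump space heater: €289.13 + (594/1000) kW × 2000 h × €0.17 = €289.13 + €201.96 = €491.09
Saving = €748.28 − €491.09 = €257.19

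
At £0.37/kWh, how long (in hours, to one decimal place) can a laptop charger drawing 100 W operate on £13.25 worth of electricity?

358.1 h

Energy available = £13.25 ÷ £0.37/kWh = 35.8108 kWh
Hours = 35.8108 kWh ÷ 0.1 kW = 358.1 h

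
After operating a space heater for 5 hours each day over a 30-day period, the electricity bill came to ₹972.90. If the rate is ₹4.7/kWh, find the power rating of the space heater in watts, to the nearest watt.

Energy = ₹972.90 ÷ ₹4.7/kWh = 207 kWh
Runtime = 5 h/day × 30 days = 150 h
Power = 207 kWh ÷ 150 h = 1.38 kW = 1380 W

1380 W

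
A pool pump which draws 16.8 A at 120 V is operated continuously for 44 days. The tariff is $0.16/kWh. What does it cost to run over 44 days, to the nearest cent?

$340.62

Power = 16.8 A × 120 V = 2016 W = 2.016 kW
Runtime = 24 h × 44 = 1056 h
Energy = 2.016 kW × 1056 h = 2128.896 kWh
Cost = 2128.896 kWh × $0.16/kWh = $340.62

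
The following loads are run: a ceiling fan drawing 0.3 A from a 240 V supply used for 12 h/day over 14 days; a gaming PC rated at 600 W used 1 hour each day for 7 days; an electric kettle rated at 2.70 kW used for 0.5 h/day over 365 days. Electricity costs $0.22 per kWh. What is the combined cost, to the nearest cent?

$111.99

ceiling fan: Power = 0.3 A × 240 V = 72 W = 0.072 kW
ceiling fan: Runtime = 12 h/day × 14 days = 168 h
ceiling fan: 0.072 kW × 168 h = 12.096 kWh
gaming PC: Runtime = 1 h/day × 7 days = 7 h
gaming PC: 0.6 kW × 7 h = 4.2 kWh
electric kettle: Runtime = 0.5 h/day × 365 days = 182.5 h
electric kettle: 2.7 kW × 182.5 h = 492.75 kWh
Total energy = 509.046 kWh
Cost = 509.046 × $0.22 = $111.99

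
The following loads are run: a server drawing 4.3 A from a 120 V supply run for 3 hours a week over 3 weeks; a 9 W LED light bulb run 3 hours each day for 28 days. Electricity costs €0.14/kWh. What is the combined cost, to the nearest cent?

server: Power = 4.3 A × 120 V = 516 W = 0.516 kW
server: Runtime = 3 h/week × 3 weeks = 9 h
server: 0.516 kW × 9 h = 4.644 kWh
LED light bulb: Runtime = 3 h/day × 28 days = 84 h
LED light bulb: 0.009 kW × 84 h = 0.756 kWh
Total energy = 5.4 kWh
Cost = 5.4 × €0.14 = €0.76

€0.76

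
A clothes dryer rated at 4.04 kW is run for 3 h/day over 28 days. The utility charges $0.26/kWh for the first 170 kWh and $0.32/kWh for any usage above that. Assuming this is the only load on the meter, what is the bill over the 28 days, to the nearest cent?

Runtime = 3 h/day × 28 days = 84 h
Energy = 4.04 kW × 84 h = 339.36 kWh
Tier 1 (0–170 kWh): 170 × $0.26 = $44.2
Above 170 kWh: 169.36 × $0.32 = $54.1952
Bill = $98.40

$98.40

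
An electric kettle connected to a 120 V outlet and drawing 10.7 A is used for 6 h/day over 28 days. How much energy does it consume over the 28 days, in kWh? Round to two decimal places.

215.71 kWh

Power = 10.7 A × 120 V = 1284 W = 1.284 kW
Runtime = 6 h/day × 28 days = 168 h
Energy = 1.284 kW × 168 h = 215.712 kWh ≈ 215.71 kWh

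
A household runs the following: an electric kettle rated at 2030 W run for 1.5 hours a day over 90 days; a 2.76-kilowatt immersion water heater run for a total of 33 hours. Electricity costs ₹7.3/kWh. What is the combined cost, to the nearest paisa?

electric kettle: Runtime = 1.5 h/day × 90 days = 135 h
electric kettle: 2.03 kW × 135 h = 274.05 kWh
immersion water heater: 2.76 kW × 33 h = 91.08 kWh
Total energy = 365.13 kWh
Cost = 365.13 × ₹7.3 = ₹2665.45

₹2665.45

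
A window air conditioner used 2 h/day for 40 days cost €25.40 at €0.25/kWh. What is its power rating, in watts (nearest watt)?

Energy = €25.40 ÷ €0.25/kWh = 101.6 kWh
Runtime = 2 h/day × 40 days = 80 h
Power = 101.6 kWh ÷ 80 h = 1.27 kW = 1270 W

1270 W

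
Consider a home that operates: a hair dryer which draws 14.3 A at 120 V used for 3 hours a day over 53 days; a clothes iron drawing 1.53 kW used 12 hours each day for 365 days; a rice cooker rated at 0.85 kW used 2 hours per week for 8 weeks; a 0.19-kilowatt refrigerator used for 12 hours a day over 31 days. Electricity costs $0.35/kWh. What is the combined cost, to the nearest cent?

hair dryer: Power = 14.3 A × 120 V = 1716 W = 1.716 kW
hair dryer: Runtime = 3 h/day × 53 days = 159 h
hair dryer: 1.716 kW × 159 h = 272.844 kWh
clothes iron: Runtime = 12 h/day × 365 days = 4380 h
clothes iron: 1.53 kW × 4380 h = 6701.4 kWh
rice cooker: Runtime = 2 h/week × 8 weeks = 16 h
rice cooker: 0.85 kW × 16 h = 13.6 kWh
refrigerator: Runtime = 12 h/day × 31 days = 372 h
refrigerator: 0.19 kW × 372 h = 70.68 kWh
Total energy = 7058.524 kWh
Cost = 7058.524 × $0.35 = $2470.48

$2470.48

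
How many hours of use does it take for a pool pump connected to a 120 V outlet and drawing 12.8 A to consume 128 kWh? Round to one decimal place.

Power = 12.8 A × 120 V = 1536 W = 1.536 kW
Hours = 128 kWh ÷ 1.536 kW = 83.3 h

83.3 h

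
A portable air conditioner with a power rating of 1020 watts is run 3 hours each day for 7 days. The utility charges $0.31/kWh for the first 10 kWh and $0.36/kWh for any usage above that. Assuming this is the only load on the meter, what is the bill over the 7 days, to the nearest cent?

Runtime = 3 h/day × 7 days = 21 h
Energy = 1.02 kW × 21 h = 21.42 kWh
Tier 1 (0–10 kWh): 10 × $0.31 = $3.1
Above 10 kWh: 11.42 × $0.36 = $4.1112
Bill = $7.21

$7.21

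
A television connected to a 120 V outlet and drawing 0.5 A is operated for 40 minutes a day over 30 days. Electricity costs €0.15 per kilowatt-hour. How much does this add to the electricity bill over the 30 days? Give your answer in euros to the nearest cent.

Power = 0.5 A × 120 V = 60 W = 0.06 kW
Runtime = 40 min × 30 = 1200 min = 20 h
Energy = 0.06 kW × 20 h = 1.2 kWh
Cost = 1.2 kWh × €0.15/kWh = €0.18

€0.18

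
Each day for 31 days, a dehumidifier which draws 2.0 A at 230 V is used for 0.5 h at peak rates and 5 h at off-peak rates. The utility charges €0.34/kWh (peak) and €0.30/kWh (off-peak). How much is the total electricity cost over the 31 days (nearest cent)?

€23.81

Power = 2.0 A × 230 V = 460 W = 0.46 kW
Peak energy = 0.46 kW × 0.5 h × 31 = 7.13 kWh
Off-peak energy = 0.46 kW × 5 h × 31 = 71.3 kWh
Cost = 7.13 × €0.34 + 71.3 × €0.30 = €2.4242 + €21.39 = €23.81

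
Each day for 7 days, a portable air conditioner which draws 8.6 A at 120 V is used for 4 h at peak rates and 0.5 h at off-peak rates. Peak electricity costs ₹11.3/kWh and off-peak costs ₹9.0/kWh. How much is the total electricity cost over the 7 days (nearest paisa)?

Power = 8.6 A × 120 V = 1032 W = 1.032 kW
Peak energy = 1.032 kW × 4 h × 7 = 28.896 kWh
Off-peak energy = 1.032 kW × 0.5 h × 7 = 3.612 kWh
Cost = 28.896 × ₹11.3 + 3.612 × ₹9.0 = ₹326.5248 + ₹32.508 = ₹359.03

₹359.03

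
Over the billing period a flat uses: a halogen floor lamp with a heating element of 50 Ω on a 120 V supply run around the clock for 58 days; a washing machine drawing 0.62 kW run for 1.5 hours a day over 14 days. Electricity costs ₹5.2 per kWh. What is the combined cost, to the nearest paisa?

₹2152.36

halogen floor lamp: Power = V²/R = 120²/50 = 288 W = 0.288 kW
halogen floor lamp: Runtime = 24 h × 58 = 1392 h
halogen floor lamp: 0.288 kW × 1392 h = 400.896 kWh
washing machine: Runtime = 1.5 h/day × 14 days = 21 h
washing machine: 0.62 kW × 21 h = 13.02 kWh
Total energy = 413.916 kWh
Cost = 413.916 × ₹5.2 = ₹2152.36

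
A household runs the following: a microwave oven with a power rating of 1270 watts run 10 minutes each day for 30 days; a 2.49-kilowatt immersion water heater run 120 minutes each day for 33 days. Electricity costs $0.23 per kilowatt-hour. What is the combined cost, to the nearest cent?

$39.26

microwave oven: Runtime = 10 min × 30 = 300 min = 5 h
microwave oven: 1.27 kW × 5 h = 6.35 kWh
immersion water heater: Runtime = 120 min × 33 = 3960 min = 66 h
immersion water heater: 2.49 kW × 66 h = 164.34 kWh
Total energy = 170.69 kWh
Cost = 170.69 × $0.23 = $39.26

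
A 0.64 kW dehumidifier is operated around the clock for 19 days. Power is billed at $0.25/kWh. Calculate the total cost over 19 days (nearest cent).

$72.96

Runtime = 24 h × 19 = 456 h
Energy = 0.64 kW × 456 h = 291.84 kWh
Cost = 291.84 kWh × $0.25/kWh = $72.96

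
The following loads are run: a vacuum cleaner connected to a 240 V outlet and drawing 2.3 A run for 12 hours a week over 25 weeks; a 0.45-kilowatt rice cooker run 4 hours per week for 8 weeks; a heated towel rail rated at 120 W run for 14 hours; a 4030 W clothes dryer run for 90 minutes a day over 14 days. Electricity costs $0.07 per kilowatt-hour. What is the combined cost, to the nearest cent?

vacuum cleaner: Power = 2.3 A × 240 V = 552 W = 0.552 kW
vacuum cleaner: Runtime = 12 h/week × 25 weeks = 300 h
vacuum cleaner: 0.552 kW × 300 h = 165.6 kWh
rice cooker: Runtime = 4 h/week × 8 weeks = 32 h
rice cooker: 0.45 kW × 32 h = 14.4 kWh
heated towel rail: 0.12 kW × 14 h = 1.68 kWh
clothes dryer: Runtime = 90 min × 14 = 1260 min = 21 h
clothes dryer: 4.03 kW × 21 h = 84.63 kWh
Total energy = 266.31 kWh
Cost = 266.31 × $0.07 = $18.64

$18.64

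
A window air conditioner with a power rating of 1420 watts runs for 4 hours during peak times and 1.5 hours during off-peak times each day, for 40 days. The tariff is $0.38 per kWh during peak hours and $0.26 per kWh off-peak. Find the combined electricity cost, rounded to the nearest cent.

Peak energy = 1.42 kW × 4 h × 40 = 227.2 kWh
Off-peak energy = 1.42 kW × 1.5 h × 40 = 85.2 kWh
Cost = 227.2 × $0.38 + 85.2 × $0.26 = $86.336 + $22.152 = $108.49

$108.49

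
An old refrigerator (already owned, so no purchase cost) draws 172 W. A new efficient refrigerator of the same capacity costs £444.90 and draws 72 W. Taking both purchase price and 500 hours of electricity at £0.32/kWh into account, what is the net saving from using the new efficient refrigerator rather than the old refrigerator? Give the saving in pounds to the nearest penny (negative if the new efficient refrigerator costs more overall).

-£428.90

old refrigerator: £0.00 + (172/1000) kW × 500 h × £0.32 = £0.00 + £27.52 = £27.52
new efficient refrigerator: £444.90 + (72/1000) kW × 500 h × £0.32 = £444.90 + £11.52 = £456.42
Saving = £27.52 − £456.42 = −£428.9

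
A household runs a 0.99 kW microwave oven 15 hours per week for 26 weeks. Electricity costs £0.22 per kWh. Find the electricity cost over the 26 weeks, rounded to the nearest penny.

£84.94

Runtime = 15 h/week × 26 weeks = 390 h
Energy = 0.99 kW × 390 h = 386.1 kWh
Cost = 386.1 kWh × £0.22/kWh = £84.94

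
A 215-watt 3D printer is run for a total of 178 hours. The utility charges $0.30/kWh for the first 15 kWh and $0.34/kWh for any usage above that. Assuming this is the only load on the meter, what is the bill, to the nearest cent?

$12.41

Energy = 0.215 kW × 178 h = 38.27 kWh
Tier 1 (0–15 kWh): 15 × $0.30 = $4.5
Above 15 kWh: 23.27 × $0.34 = $7.9118
Bill = $12.41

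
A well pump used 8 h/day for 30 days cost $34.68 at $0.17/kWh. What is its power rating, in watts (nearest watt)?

Energy = $34.68 ÷ $0.17/kWh = 204 kWh
Runtime = 8 h/day × 30 days = 240 h
Power = 204 kWh ÷ 240 h = 0.85 kW = 850 W

850 W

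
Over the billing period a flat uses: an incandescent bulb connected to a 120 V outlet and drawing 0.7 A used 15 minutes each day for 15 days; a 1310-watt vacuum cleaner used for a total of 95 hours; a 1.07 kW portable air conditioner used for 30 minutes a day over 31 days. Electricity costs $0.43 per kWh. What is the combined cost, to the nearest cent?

incandescent bulb: Power = 0.7 A × 120 V = 84 W = 0.084 kW
incandescent bulb: Runtime = 15 min × 15 = 225 min = 3.75 h
incandescent bulb: 0.084 kW × 3.75 h = 0.315 kWh
vacuum cleaner: 1.31 kW × 95 h = 124.45 kWh
portable air conditioner: Runtime = 30 min × 31 = 930 min = 15.5 h
portable air conditioner: 1.07 kW × 15.5 h = 16.585 kWh
Total energy = 141.35 kWh
Cost = 141.35 × $0.43 = $60.78

$60.78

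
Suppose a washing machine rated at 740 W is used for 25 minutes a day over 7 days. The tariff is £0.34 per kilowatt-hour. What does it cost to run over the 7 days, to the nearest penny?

Runtime = 25 min × 7 = 175 min = 2.916666… h
Energy = 0.74 kW × 2.916666… h = 2.158333… kWh
Cost = 2.158333… kWh × £0.34/kWh = £0.73

£0.73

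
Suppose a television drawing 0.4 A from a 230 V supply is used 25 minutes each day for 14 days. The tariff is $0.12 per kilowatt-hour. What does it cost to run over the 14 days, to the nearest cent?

Power = 0.4 A × 230 V = 92 W = 0.092 kW
Runtime = 25 min × 14 = 350 min = 5.833333… h
Energy = 0.092 kW × 5.833333… h = 0.536666… kWh
Cost = 0.536666… kWh × $0.12/kWh = $0.06

$0.06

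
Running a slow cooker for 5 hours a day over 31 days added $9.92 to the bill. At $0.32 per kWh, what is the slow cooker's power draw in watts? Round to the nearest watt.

200 W

Energy = $9.92 ÷ $0.32/kWh = 31 kWh
Runtime = 5 h/day × 31 days = 155 h
Power = 31 kWh ÷ 155 h = 0.2 kW = 200 W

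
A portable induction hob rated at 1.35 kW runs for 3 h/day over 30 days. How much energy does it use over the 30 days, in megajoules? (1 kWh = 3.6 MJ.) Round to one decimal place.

Runtime = 3 h/day × 30 days = 90 h
Energy = 1.35 kW × 90 h = 121.5 kWh
= 121.5 × 3.6 MJ = 437.4 MJ

437.4 MJ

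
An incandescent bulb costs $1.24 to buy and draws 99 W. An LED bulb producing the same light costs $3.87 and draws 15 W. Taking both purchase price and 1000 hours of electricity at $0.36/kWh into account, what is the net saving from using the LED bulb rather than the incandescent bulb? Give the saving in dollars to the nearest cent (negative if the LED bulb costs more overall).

incandescent bulb: $1.24 + (99/1000) kW × 1000 h × $0.36 = $1.24 + $35.64 = $36.88
LED bulb: $3.87 + (15/1000) kW × 1000 h × $0.36 = $3.87 + $5.4 = $9.27
Saving = $36.88 − $9.27 = $27.61

$27.61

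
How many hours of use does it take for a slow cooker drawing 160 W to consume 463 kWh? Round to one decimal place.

Hours = 463 kWh ÷ 0.16 kW = 2893.8 h

2893.8 h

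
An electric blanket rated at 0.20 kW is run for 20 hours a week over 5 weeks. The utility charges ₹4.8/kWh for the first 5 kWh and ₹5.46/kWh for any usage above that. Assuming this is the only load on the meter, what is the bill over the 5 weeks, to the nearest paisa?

₹105.90

Runtime = 20 h/week × 5 weeks = 100 h
Energy = 0.2 kW × 100 h = 20 kWh
Tier 1 (0–5 kWh): 5 × ₹4.8 = ₹24
Above 5 kWh: 15 × ₹5.46 = ₹81.9
Bill = ₹105.90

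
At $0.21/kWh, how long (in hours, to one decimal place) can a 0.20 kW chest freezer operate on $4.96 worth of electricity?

Energy available = $4.96 ÷ $0.21/kWh = 23.619 kWh
Hours = 23.619 kWh ÷ 0.2 kW = 118.1 h

118.1 h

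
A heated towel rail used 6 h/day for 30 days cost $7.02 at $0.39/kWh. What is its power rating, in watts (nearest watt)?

Energy = $7.02 ÷ $0.39/kWh = 18 kWh
Runtime = 6 h/day × 30 days = 180 h
Power = 18 kWh ÷ 180 h = 0.1 kW = 100 W

100 W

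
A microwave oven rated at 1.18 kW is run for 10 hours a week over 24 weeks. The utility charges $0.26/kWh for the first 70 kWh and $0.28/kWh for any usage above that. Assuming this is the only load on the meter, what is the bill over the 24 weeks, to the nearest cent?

Runtime = 10 h/week × 24 weeks = 240 h
Energy = 1.18 kW × 240 h = 283.2 kWh
Tier 1 (0–70 kWh): 70 × $0.26 = $18.2
Above 70 kWh: 213.2 × $0.28 = $59.696
Bill = $77.90

$77.90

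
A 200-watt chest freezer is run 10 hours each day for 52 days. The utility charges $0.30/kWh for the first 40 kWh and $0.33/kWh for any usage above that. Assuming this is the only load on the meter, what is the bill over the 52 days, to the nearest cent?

$33.12

Runtime = 10 h/day × 52 days = 520 h
Energy = 0.2 kW × 520 h = 104 kWh
Tier 1 (0–40 kWh): 40 × $0.30 = $12
Above 40 kWh: 64 × $0.33 = $21.12
Bill = $33.12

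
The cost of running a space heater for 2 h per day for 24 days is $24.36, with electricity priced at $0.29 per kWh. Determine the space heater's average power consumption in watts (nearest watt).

1750 W

Energy = $24.36 ÷ $0.29/kWh = 84 kWh
Runtime = 2 h/day × 24 days = 48 h
Power = 84 kWh ÷ 48 h = 1.75 kW = 1750 W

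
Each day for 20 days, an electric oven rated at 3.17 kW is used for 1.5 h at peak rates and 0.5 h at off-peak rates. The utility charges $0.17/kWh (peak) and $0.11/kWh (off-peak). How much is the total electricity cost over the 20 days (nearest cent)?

$19.65

Peak energy = 3.17 kW × 1.5 h × 20 = 95.1 kWh
Off-peak energy = 3.17 kW × 0.5 h × 20 = 31.7 kWh
Cost = 95.1 × $0.17 + 31.7 × $0.11 = $16.167 + $3.487 = $19.65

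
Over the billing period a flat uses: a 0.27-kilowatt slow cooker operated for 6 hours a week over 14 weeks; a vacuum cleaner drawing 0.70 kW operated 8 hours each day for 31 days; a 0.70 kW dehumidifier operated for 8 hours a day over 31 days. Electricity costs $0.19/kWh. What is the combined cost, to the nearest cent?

$70.28

slow cooker: Runtime = 6 h/week × 14 weeks = 84 h
slow cooker: 0.27 kW × 84 h = 22.68 kWh
vacuum cleaner: Runtime = 8 h/day × 31 days = 248 h
vacuum cleaner: 0.7 kW × 248 h = 173.6 kWh
dehumidifier: Runtime = 8 h/day × 31 days = 248 h
dehumidifier: 0.7 kW × 248 h = 173.6 kWh
Total energy = 369.88 kWh
Cost = 369.88 × $0.19 = $70.28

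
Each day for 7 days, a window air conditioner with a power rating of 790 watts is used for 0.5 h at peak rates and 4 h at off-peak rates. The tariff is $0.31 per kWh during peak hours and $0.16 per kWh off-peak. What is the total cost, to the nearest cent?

$4.40

Peak energy = 0.79 kW × 0.5 h × 7 = 2.765 kWh
Off-peak energy = 0.79 kW × 4 h × 7 = 22.12 kWh
Cost = 2.765 × $0.31 + 22.12 × $0.16 = $0.85715 + $3.5392 = $4.40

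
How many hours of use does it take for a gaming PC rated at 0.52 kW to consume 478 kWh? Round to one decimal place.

919.2 h

Hours = 478 kWh ÷ 0.52 kW = 919.2 h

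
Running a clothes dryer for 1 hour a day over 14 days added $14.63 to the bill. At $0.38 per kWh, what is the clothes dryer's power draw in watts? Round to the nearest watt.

2750 W

Energy = $14.63 ÷ $0.38/kWh = 38.5 kWh
Runtime = 1 h/day × 14 days = 14 h
Power = 38.5 kWh ÷ 14 h = 2.75 kW = 2750 W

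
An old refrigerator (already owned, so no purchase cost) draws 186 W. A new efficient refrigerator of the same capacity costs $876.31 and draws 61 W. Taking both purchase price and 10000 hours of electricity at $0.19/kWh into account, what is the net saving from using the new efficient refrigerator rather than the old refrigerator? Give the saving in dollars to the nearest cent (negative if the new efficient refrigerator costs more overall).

-$638.81

old refrigerator: $0.00 + (186/1000) kW × 10000 h × $0.19 = $0.00 + $353.4 = $353.4
new efficient refrigerator: $876.31 + (61/1000) kW × 10000 h × $0.19 = $876.31 + $115.9 = $992.21
Saving = $353.4 − $992.21 = −$638.81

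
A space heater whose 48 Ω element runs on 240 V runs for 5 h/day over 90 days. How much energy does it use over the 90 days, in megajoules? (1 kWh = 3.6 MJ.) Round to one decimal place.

1944.0 MJ

Power = V²/R = 240²/48 = 1200 W = 1.2 kW
Runtime = 5 h/day × 90 days = 450 h
Energy = 1.2 kW × 450 h = 540 kWh
= 540 × 3.6 MJ = 1944.0 MJ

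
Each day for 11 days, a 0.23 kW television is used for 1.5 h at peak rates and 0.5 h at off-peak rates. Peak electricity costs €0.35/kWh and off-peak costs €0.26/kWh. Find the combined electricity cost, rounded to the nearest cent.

Peak energy = 0.23 kW × 1.5 h × 11 = 3.795 kWh
Off-peak energy = 0.23 kW × 0.5 h × 11 = 1.265 kWh
Cost = 3.795 × €0.35 + 1.265 × €0.26 = €1.32825 + €0.3289 = €1.66

€1.66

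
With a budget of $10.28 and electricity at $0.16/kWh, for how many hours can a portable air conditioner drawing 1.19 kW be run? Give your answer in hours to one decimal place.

54.0 h

Energy available = $10.28 ÷ $0.16/kWh = 64.25 kWh
Hours = 64.25 kWh ÷ 1.19 kW = 54.0 h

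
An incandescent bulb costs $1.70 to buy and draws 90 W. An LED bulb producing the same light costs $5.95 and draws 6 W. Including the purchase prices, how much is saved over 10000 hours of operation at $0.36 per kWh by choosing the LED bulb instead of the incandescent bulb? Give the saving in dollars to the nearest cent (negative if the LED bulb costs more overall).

incandescent bulb: $1.70 + (90/1000) kW × 10000 h × $0.36 = $1.70 + $324 = $325.7
LED bulb: $5.95 + (6/1000) kW × 10000 h × $0.36 = $5.95 + $21.6 = $27.55
Saving = $325.7 − $27.55 = $298.15

$298.15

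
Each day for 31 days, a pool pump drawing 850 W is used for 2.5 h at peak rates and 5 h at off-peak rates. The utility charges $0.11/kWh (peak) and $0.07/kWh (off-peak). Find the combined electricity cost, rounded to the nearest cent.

$16.47

Peak energy = 0.85 kW × 2.5 h × 31 = 65.875 kWh
Off-peak energy = 0.85 kW × 5 h × 31 = 131.75 kWh
Cost = 65.875 × $0.11 + 131.75 × $0.07 = $7.24625 + $9.2225 = $16.47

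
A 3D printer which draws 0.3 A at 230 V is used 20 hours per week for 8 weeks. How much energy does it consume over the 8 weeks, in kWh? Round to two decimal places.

11.04 kWh

Power = 0.3 A × 230 V = 69 W = 0.069 kW
Runtime = 20 h/week × 8 weeks = 160 h
Energy = 0.069 kW × 160 h = 11.04 kWh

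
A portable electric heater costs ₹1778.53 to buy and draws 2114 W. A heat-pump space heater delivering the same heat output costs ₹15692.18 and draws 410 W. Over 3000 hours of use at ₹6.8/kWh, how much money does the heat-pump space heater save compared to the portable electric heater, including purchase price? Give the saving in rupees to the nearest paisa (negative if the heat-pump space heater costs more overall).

portable electric heater: ₹1778.53 + (2114/1000) kW × 3000 h × ₹6.8 = ₹1778.53 + ₹43125.6 = ₹44904.13
heat-pump space heater: ₹15692.18 + (410/1000) kW × 3000 h × ₹6.8 = ₹15692.18 + ₹8364 = ₹24056.18
Saving = ₹44904.13 − ₹24056.18 = ₹20847.95

₹20847.95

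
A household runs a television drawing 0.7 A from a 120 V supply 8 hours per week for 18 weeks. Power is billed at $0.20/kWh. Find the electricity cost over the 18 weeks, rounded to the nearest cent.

Power = 0.7 A × 120 V = 84 W = 0.084 kW
Runtime = 8 h/week × 18 weeks = 144 h
Energy = 0.084 kW × 144 h = 12.096 kWh
Cost = 12.096 kWh × $0.20/kWh = $2.42

$2.42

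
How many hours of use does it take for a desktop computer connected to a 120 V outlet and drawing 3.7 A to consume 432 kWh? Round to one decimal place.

Power = 3.7 A × 120 V = 444 W = 0.444 kW
Hours = 432 kWh ÷ 0.444 kW = 973.0 h

973.0 h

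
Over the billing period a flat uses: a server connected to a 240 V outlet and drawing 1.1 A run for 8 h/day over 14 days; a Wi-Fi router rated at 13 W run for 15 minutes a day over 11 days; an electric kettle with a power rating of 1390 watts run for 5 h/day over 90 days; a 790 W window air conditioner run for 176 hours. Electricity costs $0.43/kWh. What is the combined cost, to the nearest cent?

server: Power = 1.1 A × 240 V = 264 W = 0.264 kW
server: Runtime = 8 h/day × 14 days = 112 h
server: 0.264 kW × 112 h = 29.568 kWh
Wi-Fi router: Runtime = 15 min × 11 = 165 min = 2.75 h
Wi-Fi router: 0.013 kW × 2.75 h = 0.03575 kWh
electric kettle: Runtime = 5 h/day × 90 days = 450 h
electric kettle: 1.39 kW × 450 h = 625.5 kWh
window air conditioner: 0.79 kW × 176 h = 139.04 kWh
Total energy = 794.14375 kWh
Cost = 794.14375 × $0.43 = $341.48

$341.48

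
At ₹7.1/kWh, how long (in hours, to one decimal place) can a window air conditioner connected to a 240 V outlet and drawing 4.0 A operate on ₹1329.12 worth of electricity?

195.0 h

Power = 4.0 A × 240 V = 960 W = 0.96 kW
Energy available = ₹1329.12 ÷ ₹7.1/kWh = 187.2 kWh
Hours = 187.2 kWh ÷ 0.96 kW = 195.0 h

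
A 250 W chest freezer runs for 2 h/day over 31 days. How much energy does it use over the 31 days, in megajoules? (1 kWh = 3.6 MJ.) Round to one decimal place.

55.8 MJ

Runtime = 2 h/day × 31 days = 62 h
Energy = 0.25 kW × 62 h = 15.5 kWh
= 15.5 × 3.6 MJ = 55.8 MJ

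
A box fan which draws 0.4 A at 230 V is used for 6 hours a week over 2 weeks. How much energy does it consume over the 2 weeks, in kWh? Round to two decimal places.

Power = 0.4 A × 230 V = 92 W = 0.092 kW
Runtime = 6 h/week × 2 weeks = 12 h
Energy = 0.092 kW × 12 h = 1.104 kWh ≈ 1.10 kWh

1.10 kWh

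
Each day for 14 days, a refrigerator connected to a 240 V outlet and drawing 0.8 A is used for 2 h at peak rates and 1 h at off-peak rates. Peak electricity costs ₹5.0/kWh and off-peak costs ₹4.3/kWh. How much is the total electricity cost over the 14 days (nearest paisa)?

Power = 0.8 A × 240 V = 192 W = 0.192 kW
Peak energy = 0.192 kW × 2 h × 14 = 5.376 kWh
Off-peak energy = 0.192 kW × 1 h × 14 = 2.688 kWh
Cost = 5.376 × ₹5.0 + 2.688 × ₹4.3 = ₹26.88 + ₹11.5584 = ₹38.44

₹38.44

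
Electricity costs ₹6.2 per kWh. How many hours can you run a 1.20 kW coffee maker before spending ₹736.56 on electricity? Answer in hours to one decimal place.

Energy available = ₹736.56 ÷ ₹6.2/kWh = 118.8 kWh
Hours = 118.8 kWh ÷ 1.2 kW = 99.0 h

99.0 h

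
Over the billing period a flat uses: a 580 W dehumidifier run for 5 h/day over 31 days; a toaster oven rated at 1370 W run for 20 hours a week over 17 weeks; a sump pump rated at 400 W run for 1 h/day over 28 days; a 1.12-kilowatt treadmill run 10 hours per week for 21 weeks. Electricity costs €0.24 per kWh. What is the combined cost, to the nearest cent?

€192.50

dehumidifier: Runtime = 5 h/day × 31 days = 155 h
dehumidifier: 0.58 kW × 155 h = 89.9 kWh
toaster oven: Runtime = 20 h/week × 17 weeks = 340 h
toaster oven: 1.37 kW × 340 h = 465.8 kWh
sump pump: Runtime = 1 h/day × 28 days = 28 h
sump pump: 0.4 kW × 28 h = 11.2 kWh
treadmill: Runtime = 10 h/week × 21 weeks = 210 h
treadmill: 1.12 kW × 210 h = 235.2 kWh
Total energy = 802.1 kWh
Cost = 802.1 × €0.24 = €192.50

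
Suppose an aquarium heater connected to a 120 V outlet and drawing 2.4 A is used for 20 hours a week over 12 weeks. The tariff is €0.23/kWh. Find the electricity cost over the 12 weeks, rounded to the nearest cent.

€15.90

Power = 2.4 A × 120 V = 288 W = 0.288 kW
Runtime = 20 h/week × 12 weeks = 240 h
Energy = 0.288 kW × 240 h = 69.12 kWh
Cost = 69.12 kWh × €0.23/kWh = €15.90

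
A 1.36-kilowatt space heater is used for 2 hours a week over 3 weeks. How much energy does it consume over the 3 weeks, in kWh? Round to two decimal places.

8.16 kWh

Runtime = 2 h/week × 3 weeks = 6 h
Energy = 1.36 kW × 6 h = 8.16 kWh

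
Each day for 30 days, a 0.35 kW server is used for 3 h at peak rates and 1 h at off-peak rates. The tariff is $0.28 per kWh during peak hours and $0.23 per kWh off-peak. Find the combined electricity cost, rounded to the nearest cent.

$11.24

Peak energy = 0.35 kW × 3 h × 30 = 31.5 kWh
Off-peak energy = 0.35 kW × 1 h × 30 = 10.5 kWh
Cost = 31.5 × $0.28 + 10.5 × $0.23 = $8.82 + $2.415 = $11.24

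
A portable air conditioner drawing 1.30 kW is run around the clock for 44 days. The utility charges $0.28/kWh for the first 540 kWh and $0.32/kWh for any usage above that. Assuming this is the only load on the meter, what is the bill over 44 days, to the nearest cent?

$417.70

Runtime = 24 h × 44 = 1056 h
Energy = 1.3 kW × 1056 h = 1372.8 kWh
Tier 1 (0–540 kWh): 540 × $0.28 = $151.2
Above 540 kWh: 832.8 × $0.32 = $266.496
Bill = $417.70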